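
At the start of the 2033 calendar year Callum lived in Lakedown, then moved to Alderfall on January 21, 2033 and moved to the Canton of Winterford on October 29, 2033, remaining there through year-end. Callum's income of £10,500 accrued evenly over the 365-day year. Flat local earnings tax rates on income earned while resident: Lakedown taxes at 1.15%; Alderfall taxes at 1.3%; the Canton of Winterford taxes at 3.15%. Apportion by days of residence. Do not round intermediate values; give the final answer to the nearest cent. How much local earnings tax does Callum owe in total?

£169.70

Lakedown, January 1 – January 20, 2033: 20 days → £10,500 × 1.15% × 20/365 = £6.6164
Alderfall, January 21 – October 28, 2033: 281 days → £10,500 × 1.3% × 281/365 = £105.0863
The Canton of Winterford, October 29 – December 31, 2033: 64 days → £10,500 × 3.15% × 64/365 = £57.9945
Total = £169.6973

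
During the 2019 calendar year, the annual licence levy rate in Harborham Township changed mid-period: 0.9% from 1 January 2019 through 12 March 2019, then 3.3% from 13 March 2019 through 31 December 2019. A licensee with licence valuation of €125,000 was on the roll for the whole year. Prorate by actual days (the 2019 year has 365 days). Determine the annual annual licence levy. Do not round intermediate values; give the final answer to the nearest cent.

1 January – 12 March 2019: 71 days at 0.9% → €125,000 × 0.9% × 71/365 = €218.8356
13 March – 31 December 2019: 294 days at 3.3% → €125,000 × 3.3% × 294/365 = €3,322.6027
Total = €3,541.4384

€3,541.44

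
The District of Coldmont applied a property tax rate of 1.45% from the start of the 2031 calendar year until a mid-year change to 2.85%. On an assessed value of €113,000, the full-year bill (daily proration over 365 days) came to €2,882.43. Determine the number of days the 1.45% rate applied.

Let d = days at the first rate; then 365 − d days at the second rate.
€113,000 × [1.45%·d + 2.85%·(365−d)] / 365 = €2,882.43
Solving gives d = 78, so the new rate took effect on March 20, 2031.

78 days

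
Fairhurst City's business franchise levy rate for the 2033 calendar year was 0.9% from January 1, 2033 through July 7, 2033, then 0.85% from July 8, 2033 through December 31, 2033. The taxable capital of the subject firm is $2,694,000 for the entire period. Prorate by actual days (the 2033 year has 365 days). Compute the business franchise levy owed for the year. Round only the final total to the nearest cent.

$23,592.80

January 1 – July 7, 2033: 188 days at 0.9% → $2,694,000 × 0.9% × 188/365 = $12,488.3507
July 8 – December 31, 2033: 177 days at 0.85% → $2,694,000 × 0.85% × 177/365 = $11,104.4466
Total = $23,592.7973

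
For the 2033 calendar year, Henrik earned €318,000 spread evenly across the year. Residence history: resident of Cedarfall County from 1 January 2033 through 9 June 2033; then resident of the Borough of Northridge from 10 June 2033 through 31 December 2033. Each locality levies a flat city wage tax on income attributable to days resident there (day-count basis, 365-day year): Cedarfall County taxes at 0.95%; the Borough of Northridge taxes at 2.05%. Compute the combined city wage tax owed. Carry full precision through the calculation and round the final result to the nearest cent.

Cedarfall County, 1 January – 9 June 2033: 160 days → €318,000 × 0.95% × 160/365 = €1,324.2740
The Borough of Northridge, 10 June – 31 December 2033: 205 days → €318,000 × 2.05% × 205/365 = €3,661.3562
Total = €4,985.6301

€4,985.63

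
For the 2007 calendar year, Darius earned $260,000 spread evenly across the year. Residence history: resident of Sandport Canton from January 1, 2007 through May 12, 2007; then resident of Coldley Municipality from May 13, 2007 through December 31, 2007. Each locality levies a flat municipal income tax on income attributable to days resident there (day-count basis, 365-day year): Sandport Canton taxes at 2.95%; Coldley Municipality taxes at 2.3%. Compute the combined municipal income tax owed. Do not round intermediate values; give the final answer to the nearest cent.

$6,591.18

Sandport Canton, January 1 – May 12, 2007: 132 days → $260,000 × 2.95% × 132/365 = $2,773.8082
Coldley Municipality, May 13 – December 31, 2007: 233 days → $260,000 × 2.3% × 233/365 = $3,817.3699
Total = $6,591.1781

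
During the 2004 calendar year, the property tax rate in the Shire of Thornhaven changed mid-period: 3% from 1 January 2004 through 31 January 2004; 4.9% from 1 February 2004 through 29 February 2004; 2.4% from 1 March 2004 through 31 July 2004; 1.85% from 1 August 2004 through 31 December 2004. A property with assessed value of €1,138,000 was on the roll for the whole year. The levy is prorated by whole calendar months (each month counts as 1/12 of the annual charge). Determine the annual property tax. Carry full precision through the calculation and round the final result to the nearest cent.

1 January – 31 January 2004: 1 month at 3% → €1,138,000 × 3% × 1/12 = €2,845.0000
1 February – 29 February 2004: 1 month at 4.9% → €1,138,000 × 4.9% × 1/12 = €4,646.8333
1 March – 31 July 2004: 5 months at 2.4% → €1,138,000 × 2.4% × 5/12 = €11,380.0000
1 August – 31 December 2004: 5 months at 1.85% → €1,138,000 × 1.85% × 5/12 = €8,772.0833
Total = €27,643.9167

€27,643.92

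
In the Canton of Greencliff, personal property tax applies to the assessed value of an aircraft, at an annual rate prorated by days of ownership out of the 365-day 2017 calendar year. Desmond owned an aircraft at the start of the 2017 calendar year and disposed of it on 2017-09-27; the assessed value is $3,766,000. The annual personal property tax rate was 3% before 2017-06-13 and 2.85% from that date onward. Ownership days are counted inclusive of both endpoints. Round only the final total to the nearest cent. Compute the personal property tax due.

2017-01-01 to 2017-06-12: 163 days at 3% → $3,766,000 × 3% × 163/365 = $50,454.0822
2017-06-13 to 2017-09-27: 107 days at 2.85% → $3,766,000 × 2.85% × 107/365 = $31,464.1562
Total = $81,918.2384

$81,918.24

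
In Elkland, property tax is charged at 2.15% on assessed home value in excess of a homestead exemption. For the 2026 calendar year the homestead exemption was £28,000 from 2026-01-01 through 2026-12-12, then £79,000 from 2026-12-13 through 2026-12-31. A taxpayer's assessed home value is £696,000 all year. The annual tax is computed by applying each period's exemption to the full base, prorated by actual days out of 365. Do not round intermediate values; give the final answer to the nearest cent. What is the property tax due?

2026-01-01 to 2026-12-12: 346 days, exemption £28,000 → (£696,000 − £28,000) × 2.15% × 346/365 = £13,614.3890
2026-12-13 to 2026-12-31: 19 days, exemption £79,000 → (£696,000 − £79,000) × 2.15% × 19/365 = £690.5329
Total = £14,304.9219

£14,304.92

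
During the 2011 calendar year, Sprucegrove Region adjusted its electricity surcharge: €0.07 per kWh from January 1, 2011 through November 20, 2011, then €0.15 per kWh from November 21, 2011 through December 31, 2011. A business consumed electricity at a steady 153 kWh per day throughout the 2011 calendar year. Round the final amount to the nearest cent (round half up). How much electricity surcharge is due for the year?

€4,410.99

January 1 – November 20, 2011: 324 days × 153 kWh/day = 49,572 kWh at €0.07/kWh → €3,470.04
November 21 – December 31, 2011: 41 days × 153 kWh/day = 6,273 kWh at €0.15/kWh → €940.95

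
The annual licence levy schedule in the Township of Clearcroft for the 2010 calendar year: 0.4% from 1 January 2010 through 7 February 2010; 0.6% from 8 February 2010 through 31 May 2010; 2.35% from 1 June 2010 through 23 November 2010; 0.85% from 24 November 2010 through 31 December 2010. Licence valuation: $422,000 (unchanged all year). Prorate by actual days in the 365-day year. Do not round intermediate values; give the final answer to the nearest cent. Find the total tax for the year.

1 January – 7 February 2010: 38 days at 0.4% → $422,000 × 0.4% × 38/365 = $175.7370
8 February – 31 May 2010: 113 days at 0.6% → $422,000 × 0.6% × 113/365 = $783.8795
1 June – 23 November 2010: 176 days at 2.35% → $422,000 × 2.35% × 176/365 = $4,781.8959
24 November – 31 December 2010: 38 days at 0.85% → $422,000 × 0.85% × 38/365 = $373.4411
Total = $6,114.9534

$6,114.95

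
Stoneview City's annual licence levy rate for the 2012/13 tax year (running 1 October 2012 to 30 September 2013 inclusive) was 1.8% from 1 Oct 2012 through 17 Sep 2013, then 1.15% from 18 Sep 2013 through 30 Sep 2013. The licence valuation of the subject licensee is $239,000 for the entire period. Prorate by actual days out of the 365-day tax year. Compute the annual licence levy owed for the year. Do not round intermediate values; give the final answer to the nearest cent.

$4,246.67

1 Oct 2012 – 17 Sep 2013: 352 days at 1.8% → $239,000 × 1.8% × 352/365 = $4,148.7781
18 Sep – 30 Sep 2013: 13 days at 1.15% → $239,000 × 1.15% × 13/365 = $97.8918
Total = $4,246.6699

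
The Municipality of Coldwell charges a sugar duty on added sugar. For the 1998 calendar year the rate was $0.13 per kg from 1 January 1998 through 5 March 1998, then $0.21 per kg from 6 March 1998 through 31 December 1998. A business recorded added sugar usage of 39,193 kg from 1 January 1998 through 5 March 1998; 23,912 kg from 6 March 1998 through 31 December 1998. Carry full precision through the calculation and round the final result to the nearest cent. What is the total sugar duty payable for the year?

1 January – 5 March 1998: 39,193 kg at $0.13/kg → $5,095.09
6 March – 31 December 1998: 23,912 kg at $0.21/kg → $5,021.52

$10,116.61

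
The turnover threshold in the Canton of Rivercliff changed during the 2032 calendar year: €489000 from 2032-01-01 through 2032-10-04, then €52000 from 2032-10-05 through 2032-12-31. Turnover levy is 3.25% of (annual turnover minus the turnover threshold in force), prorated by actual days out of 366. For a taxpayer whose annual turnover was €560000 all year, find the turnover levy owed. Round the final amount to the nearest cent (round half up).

€5722.31

2032-01-01 to 2032-10-04: 278 days, exemption €489000 → (€560000 − €489000) × 3.25% × 278/366 = €1752.6913
2032-10-05 to 2032-12-31: 88 days, exemption €52000 → (€560000 − €52000) × 3.25% × 88/366 = €3969.6175
Total = €5722.3087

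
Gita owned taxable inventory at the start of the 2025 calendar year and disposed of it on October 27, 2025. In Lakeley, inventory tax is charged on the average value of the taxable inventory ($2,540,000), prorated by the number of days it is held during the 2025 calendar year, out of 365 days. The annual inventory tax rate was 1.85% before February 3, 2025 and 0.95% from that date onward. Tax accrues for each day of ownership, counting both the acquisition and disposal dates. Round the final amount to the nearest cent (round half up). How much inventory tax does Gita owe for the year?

January 1 – February 2, 2025: 33 days at 1.85% → $2,540,000 × 1.85% × 33/365 = $4,248.4110
February 3 – October 27, 2025: 267 days at 0.95% → $2,540,000 × 0.95% × 267/365 = $17,651.2603
Total = $21,899.6712

$21,899.67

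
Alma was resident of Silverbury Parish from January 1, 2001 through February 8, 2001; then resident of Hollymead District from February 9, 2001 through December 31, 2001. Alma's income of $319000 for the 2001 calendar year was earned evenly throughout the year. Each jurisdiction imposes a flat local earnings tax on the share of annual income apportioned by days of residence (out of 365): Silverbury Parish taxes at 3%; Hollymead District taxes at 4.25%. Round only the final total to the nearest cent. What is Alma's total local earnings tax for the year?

Silverbury Parish, January 1 – February 8, 2001: 39 days → $319000 × 3% × 39/365 = $1022.5479
Hollymead District, February 9 – December 31, 2001: 326 days → $319000 × 4.25% × 326/365 = $12108.8904
Total = $13131.4384

$13131.44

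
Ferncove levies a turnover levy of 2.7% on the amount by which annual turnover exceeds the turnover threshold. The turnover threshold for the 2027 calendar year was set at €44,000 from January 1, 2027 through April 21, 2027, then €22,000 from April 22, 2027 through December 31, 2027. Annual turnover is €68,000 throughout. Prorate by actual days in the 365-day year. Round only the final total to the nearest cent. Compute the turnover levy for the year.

€1,061.36

January 1 – April 21, 2027: 111 days, exemption €44,000 → (€68,000 − €44,000) × 2.7% × 111/365 = €197.0630
April 22 – December 31, 2027: 254 days, exemption €22,000 → (€68,000 − €22,000) × 2.7% × 254/365 = €864.2959
Total = €1,061.3589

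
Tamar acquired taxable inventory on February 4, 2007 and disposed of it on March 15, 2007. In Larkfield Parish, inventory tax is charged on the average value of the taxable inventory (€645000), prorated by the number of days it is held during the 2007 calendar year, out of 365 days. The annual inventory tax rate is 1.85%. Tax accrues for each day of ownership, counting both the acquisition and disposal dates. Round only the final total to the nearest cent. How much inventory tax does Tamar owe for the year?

Days held (February 4 – March 15, 2007): 40 out of 365
Tax = €645000 × 1.85% × 40/365 = €1307.6712

€1307.67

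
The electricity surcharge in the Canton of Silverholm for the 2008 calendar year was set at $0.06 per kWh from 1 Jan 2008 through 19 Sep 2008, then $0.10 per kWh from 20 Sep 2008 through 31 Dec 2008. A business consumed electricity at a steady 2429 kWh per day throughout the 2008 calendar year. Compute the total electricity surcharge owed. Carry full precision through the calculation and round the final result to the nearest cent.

$63348.32

1 Jan – 19 Sep 2008: 263 days × 2429 kWh/day = 638,827 kWh at $0.06/kWh → $38329.62
20 Sep – 31 Dec 2008: 103 days × 2429 kWh/day = 250,187 kWh at $0.10/kWh → $25018.70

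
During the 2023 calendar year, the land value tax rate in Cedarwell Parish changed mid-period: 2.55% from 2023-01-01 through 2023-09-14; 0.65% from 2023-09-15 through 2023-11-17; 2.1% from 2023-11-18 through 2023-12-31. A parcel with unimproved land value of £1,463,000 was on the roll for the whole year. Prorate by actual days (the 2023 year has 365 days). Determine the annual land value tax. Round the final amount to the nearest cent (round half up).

2023-01-01 to 2023-09-14: 257 days at 2.55% → £1,463,000 × 2.55% × 257/365 = £26,267.8644
2023-09-15 to 2023-11-17: 64 days at 0.65% → £1,463,000 × 0.65% × 64/365 = £1,667.4192
2023-11-18 to 2023-12-31: 44 days at 2.1% → £1,463,000 × 2.1% × 44/365 = £3,703.5945
Total = £31,638.8781

£31,638.88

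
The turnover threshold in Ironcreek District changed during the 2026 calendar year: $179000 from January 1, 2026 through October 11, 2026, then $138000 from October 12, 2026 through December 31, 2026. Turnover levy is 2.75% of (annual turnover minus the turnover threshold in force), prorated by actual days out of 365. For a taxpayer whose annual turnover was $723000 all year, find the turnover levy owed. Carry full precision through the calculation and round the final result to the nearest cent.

$15210.21

January 1 – October 11, 2026: 284 days, exemption $179000 → ($723000 − $179000) × 2.75% × 284/365 = $11640.1096
October 12 – December 31, 2026: 81 days, exemption $138000 → ($723000 − $138000) × 2.75% × 81/365 = $3570.1027
Total = $15210.2123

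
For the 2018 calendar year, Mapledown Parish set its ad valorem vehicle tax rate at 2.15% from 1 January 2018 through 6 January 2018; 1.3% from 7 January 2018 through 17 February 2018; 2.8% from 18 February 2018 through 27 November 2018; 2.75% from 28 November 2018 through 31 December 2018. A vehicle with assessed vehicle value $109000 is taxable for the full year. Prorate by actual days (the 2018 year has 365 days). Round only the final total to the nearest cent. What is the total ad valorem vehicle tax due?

$2847.14

1 January – 6 January 2018: 6 days at 2.15% → $109000 × 2.15% × 6/365 = $38.5233
7 January – 17 February 2018: 42 days at 1.3% → $109000 × 1.3% × 42/365 = $163.0521
18 February – 27 November 2018: 283 days at 2.8% → $109000 × 2.8% × 283/365 = $2366.3452
28 November – 31 December 2018: 34 days at 2.75% → $109000 × 2.75% × 34/365 = $279.2192
Total = $2847.1397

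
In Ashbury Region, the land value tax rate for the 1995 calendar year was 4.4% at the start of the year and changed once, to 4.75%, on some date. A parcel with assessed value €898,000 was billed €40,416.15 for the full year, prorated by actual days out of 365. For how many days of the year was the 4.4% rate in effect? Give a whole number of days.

Let d = days at the first rate; then 365 − d days at the second rate.
€898,000 × [4.4%·d + 4.75%·(365−d)] / 365 = €40,416.15
Solving gives d = 260, so the new rate took effect on 18 Sep 1995.

260 days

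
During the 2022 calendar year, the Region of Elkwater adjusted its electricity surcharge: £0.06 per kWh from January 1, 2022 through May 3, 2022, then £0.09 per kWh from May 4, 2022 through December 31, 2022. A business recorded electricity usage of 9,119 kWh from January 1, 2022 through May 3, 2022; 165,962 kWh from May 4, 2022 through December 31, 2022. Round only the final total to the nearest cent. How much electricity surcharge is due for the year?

January 1 – May 3, 2022: 9,119 kWh at £0.06/kWh → £547.14
May 4 – December 31, 2022: 165,962 kWh at £0.09/kWh → £14,936.58

£15,483.72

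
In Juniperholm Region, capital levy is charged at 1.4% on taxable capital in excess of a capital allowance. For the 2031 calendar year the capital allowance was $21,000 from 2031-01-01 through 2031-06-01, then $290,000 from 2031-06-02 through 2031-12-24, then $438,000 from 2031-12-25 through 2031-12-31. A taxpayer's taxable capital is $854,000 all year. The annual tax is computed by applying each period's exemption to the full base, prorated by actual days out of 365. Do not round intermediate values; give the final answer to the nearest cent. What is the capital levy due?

2031-01-01 to 2031-06-01: 152 days, exemption $21,000 → ($854,000 − $21,000) × 1.4% × 152/365 = $4,856.5041
2031-06-02 to 2031-12-24: 206 days, exemption $290,000 → ($854,000 − $290,000) × 1.4% × 206/365 = $4,456.3726
2031-12-25 to 2031-12-31: 7 days, exemption $438,000 → ($854,000 − $438,000) × 1.4% × 7/365 = $111.6932
Total = $9,424.5699

$9,424.57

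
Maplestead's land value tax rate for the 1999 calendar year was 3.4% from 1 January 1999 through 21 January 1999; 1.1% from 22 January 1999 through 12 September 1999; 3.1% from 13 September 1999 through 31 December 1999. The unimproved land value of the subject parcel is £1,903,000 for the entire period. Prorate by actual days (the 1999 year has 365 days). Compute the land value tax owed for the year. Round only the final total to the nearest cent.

1 January – 21 January 1999: 21 days at 3.4% → £1,903,000 × 3.4% × 21/365 = £3,722.5808
22 January – 12 September 1999: 234 days at 1.1% → £1,903,000 × 1.1% × 234/365 = £13,420.0603
13 September – 31 December 1999: 110 days at 3.1% → £1,903,000 × 3.1% × 110/365 = £17,778.7123
Total = £34,921.3534

£34,921.35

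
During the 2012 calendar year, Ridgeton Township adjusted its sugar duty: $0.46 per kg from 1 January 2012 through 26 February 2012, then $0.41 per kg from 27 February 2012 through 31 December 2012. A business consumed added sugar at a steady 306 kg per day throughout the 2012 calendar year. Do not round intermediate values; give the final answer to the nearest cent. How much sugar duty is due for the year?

1 January – 26 February 2012: 57 days × 306 kg/day = 17,442 kg at $0.46/kg → $8,023.32
27 February – 31 December 2012: 309 days × 306 kg/day = 94,554 kg at $0.41/kg → $38,767.14

$46,790.46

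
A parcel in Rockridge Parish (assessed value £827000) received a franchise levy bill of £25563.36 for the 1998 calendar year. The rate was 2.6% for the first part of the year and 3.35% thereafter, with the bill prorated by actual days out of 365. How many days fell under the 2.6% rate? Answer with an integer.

126 days

Let d = days at the first rate; then 365 − d days at the second rate.
£827000 × [2.6%·d + 3.35%·(365−d)] / 365 = £25563.36
Solving gives d = 126, so the new rate took effect on 7 May 1998.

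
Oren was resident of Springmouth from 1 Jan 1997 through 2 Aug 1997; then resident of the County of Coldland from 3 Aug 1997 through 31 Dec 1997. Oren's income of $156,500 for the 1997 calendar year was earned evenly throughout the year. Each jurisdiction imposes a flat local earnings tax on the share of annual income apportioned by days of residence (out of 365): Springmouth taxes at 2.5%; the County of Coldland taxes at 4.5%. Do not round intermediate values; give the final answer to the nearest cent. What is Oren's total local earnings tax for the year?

Springmouth, 1 Jan – 2 Aug 1997: 214 days → $156,500 × 2.5% × 214/365 = $2,293.9041
The County of Coldland, 3 Aug – 31 Dec 1997: 151 days → $156,500 × 4.5% × 151/365 = $2,913.4726
Total = $5,207.3767

$5,207.38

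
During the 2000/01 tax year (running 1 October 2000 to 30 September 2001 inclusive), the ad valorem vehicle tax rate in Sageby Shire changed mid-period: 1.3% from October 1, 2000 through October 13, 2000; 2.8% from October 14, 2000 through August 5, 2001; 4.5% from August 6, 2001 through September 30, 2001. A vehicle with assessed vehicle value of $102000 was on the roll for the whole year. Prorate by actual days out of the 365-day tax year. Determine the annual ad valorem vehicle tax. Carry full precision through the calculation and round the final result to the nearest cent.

October 1 – October 13, 2000: 13 days at 1.3% → $102000 × 1.3% × 13/365 = $47.2274
October 14, 2000 – August 5, 2001: 296 days at 2.8% → $102000 × 2.8% × 296/365 = $2316.0986
August 6 – September 30, 2001: 56 days at 4.5% → $102000 × 4.5% × 56/365 = $704.2192
Total = $3067.5452

$3067.55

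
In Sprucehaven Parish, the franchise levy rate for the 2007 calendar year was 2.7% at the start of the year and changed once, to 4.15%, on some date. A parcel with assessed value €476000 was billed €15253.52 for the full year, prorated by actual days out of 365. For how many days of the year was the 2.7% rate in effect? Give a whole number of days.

238 days

Let d = days at the first rate; then 365 − d days at the second rate.
€476000 × [2.7%·d + 4.15%·(365−d)] / 365 = €15253.52
Solving gives d = 238, so the new rate took effect on 27 August 2007.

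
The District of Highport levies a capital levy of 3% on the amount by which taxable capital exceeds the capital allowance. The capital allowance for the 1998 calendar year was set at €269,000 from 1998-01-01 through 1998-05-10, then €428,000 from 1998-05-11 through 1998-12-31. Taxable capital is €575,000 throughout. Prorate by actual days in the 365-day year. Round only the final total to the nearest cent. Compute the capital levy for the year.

€6,108.90

1998-01-01 to 1998-05-10: 130 days, exemption €269,000 → (€575,000 − €269,000) × 3% × 130/365 = €3,269.5890
1998-05-11 to 1998-12-31: 235 days, exemption €428,000 → (€575,000 − €428,000) × 3% × 235/365 = €2,839.3151
Total = €6,108.9041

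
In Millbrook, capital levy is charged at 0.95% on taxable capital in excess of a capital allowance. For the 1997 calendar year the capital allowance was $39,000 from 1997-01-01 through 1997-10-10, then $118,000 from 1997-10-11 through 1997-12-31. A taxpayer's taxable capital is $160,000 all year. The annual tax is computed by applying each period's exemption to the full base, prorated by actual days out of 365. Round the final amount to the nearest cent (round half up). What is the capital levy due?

$980.89

1997-01-01 to 1997-10-10: 283 days, exemption $39,000 → ($160,000 − $39,000) × 0.95% × 283/365 = $891.2562
1997-10-11 to 1997-12-31: 82 days, exemption $118,000 → ($160,000 − $118,000) × 0.95% × 82/365 = $89.6384
Total = $980.8945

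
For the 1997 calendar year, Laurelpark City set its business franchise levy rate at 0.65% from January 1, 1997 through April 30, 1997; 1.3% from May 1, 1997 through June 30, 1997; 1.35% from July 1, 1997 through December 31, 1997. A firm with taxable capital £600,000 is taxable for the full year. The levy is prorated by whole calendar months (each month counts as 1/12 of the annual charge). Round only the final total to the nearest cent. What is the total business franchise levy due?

£6,650.00

January 1 – April 30, 1997: 4 months at 0.65% → £600,000 × 0.65% × 4/12 = £1,300.0000
May 1 – June 30, 1997: 2 months at 1.3% → £600,000 × 1.3% × 2/12 = £1,300.0000
July 1 – December 31, 1997: 6 months at 1.35% → £600,000 × 1.35% × 6/12 = £4,050.0000
Total = £6,650.0000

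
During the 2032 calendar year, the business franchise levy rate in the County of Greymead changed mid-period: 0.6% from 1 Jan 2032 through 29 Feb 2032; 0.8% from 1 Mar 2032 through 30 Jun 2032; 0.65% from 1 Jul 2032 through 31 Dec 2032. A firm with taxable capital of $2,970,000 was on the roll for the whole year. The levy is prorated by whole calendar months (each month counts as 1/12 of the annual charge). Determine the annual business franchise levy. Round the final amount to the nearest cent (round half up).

$20,542.50

1 Jan – 29 Feb 2032: 2 months at 0.6% → $2,970,000 × 0.6% × 2/12 = $2,970.0000
1 Mar – 30 Jun 2032: 4 months at 0.8% → $2,970,000 × 0.8% × 4/12 = $7,920.0000
1 Jul – 31 Dec 2032: 6 months at 0.65% → $2,970,000 × 0.65% × 6/12 = $9,652.5000
Total = $20,542.5000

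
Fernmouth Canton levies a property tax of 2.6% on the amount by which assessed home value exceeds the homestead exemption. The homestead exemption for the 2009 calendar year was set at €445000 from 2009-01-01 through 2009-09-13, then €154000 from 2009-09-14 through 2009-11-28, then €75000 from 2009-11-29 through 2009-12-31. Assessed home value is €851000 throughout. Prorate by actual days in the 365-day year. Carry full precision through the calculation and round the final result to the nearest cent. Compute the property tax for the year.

€13001.14

2009-01-01 to 2009-09-13: 256 days, exemption €445000 → (€851000 − €445000) × 2.6% × 256/365 = €7403.6603
2009-09-14 to 2009-11-28: 76 days, exemption €154000 → (€851000 − €154000) × 2.6% × 76/365 = €3773.3479
2009-11-29 to 2009-12-31: 33 days, exemption €75000 → (€851000 − €75000) × 2.6% × 33/365 = €1824.1315
Total = €13001.1397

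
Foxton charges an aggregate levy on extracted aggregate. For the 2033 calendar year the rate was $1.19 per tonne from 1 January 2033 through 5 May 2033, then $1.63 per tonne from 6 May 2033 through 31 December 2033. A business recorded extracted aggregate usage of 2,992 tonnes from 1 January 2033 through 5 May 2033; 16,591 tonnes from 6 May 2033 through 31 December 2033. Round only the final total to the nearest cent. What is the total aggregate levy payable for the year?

1 January – 5 May 2033: 2,992 tonnes at $1.19/tonne → $3,560.48
6 May – 31 December 2033: 16,591 tonnes at $1.63/tonne → $27,043.33

$30,603.81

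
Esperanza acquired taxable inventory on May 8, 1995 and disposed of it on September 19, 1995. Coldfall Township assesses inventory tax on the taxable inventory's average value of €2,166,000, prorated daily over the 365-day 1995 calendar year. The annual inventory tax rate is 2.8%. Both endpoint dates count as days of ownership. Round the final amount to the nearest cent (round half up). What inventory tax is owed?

Days held (May 8 – September 19, 1995): 135 out of 365
Tax = €2,166,000 × 2.8% × 135/365 = €22,431.4521

€22,431.45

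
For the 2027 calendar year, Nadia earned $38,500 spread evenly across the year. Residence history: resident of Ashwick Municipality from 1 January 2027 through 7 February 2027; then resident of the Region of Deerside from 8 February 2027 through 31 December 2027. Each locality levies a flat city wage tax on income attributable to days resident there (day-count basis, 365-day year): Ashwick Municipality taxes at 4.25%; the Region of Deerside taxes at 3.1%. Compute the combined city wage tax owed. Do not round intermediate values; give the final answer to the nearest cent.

Ashwick Municipality, 1 January – 7 February 2027: 38 days → $38,500 × 4.25% × 38/365 = $170.3493
The Region of Deerside, 8 February – 31 December 2027: 327 days → $38,500 × 3.1% × 327/365 = $1,069.2452
Total = $1,239.5945

$1,239.59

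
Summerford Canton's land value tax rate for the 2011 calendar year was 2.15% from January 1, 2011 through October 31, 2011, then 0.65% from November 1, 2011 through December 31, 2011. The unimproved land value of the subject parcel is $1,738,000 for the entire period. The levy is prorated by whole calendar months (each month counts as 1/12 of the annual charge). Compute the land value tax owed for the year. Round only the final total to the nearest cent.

$33,022.00

January 1 – October 31, 2011: 10 months at 2.15% → $1,738,000 × 2.15% × 10/12 = $31,139.1667
November 1 – December 31, 2011: 2 months at 0.65% → $1,738,000 × 0.65% × 2/12 = $1,882.8333
Total = $33,022.0000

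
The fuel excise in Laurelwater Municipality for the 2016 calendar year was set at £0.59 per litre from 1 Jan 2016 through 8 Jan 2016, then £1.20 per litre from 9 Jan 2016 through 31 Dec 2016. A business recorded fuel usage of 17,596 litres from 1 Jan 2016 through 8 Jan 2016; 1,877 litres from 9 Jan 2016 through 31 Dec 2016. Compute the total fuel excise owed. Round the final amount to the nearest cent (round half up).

£12,634.04

1 Jan – 8 Jan 2016: 17,596 litres at £0.59/litre → £10,381.64
9 Jan – 31 Dec 2016: 1,877 litres at £1.20/litre → £2,252.40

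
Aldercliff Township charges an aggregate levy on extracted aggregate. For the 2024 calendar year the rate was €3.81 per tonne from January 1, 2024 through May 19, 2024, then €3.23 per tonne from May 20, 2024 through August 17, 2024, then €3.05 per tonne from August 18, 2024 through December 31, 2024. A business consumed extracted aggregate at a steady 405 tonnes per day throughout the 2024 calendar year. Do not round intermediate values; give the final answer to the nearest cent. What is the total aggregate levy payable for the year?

€501754.50

January 1 – May 19, 2024: 140 days × 405 tonnes/day = 56,700 tonnes at €3.81/tonne → €216027.00
May 20 – August 17, 2024: 90 days × 405 tonnes/day = 36,450 tonnes at €3.23/tonne → €117733.50
August 18 – December 31, 2024: 136 days × 405 tonnes/day = 55,080 tonnes at €3.05/tonne → €167994.00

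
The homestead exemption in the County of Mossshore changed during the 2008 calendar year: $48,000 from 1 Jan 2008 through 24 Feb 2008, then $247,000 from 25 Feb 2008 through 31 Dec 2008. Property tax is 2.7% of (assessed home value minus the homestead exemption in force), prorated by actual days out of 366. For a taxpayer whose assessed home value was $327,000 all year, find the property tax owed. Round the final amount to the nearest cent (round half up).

$2,967.42

1 Jan – 24 Feb 2008: 55 days, exemption $48,000 → ($327,000 − $48,000) × 2.7% × 55/366 = $1,132.0082
25 Feb – 31 Dec 2008: 311 days, exemption $247,000 → ($327,000 − $247,000) × 2.7% × 311/366 = $1,835.4098
Total = $2,967.4180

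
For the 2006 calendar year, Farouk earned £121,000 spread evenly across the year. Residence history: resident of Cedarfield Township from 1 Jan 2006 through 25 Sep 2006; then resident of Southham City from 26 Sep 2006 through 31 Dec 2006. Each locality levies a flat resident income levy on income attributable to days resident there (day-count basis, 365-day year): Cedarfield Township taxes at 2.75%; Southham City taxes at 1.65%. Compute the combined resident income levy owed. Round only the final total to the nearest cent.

Cedarfield Township, 1 Jan – 25 Sep 2006: 268 days → £121,000 × 2.75% × 268/365 = £2,443.2055
Southham City, 26 Sep – 31 Dec 2006: 97 days → £121,000 × 1.65% × 97/365 = £530.5767
Total = £2,973.7822

£2,973.78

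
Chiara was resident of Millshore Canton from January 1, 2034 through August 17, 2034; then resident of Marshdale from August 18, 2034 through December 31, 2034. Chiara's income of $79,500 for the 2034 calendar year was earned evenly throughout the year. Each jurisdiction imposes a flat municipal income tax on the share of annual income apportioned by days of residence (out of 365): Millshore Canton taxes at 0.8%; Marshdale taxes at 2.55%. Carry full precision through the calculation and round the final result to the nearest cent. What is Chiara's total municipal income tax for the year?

Millshore Canton, January 1 – August 17, 2034: 229 days → $79,500 × 0.8% × 229/365 = $399.0247
Marshdale, August 18 – December 31, 2034: 136 days → $79,500 × 2.55% × 136/365 = $755.3589
Total = $1,154.3836

$1,154.38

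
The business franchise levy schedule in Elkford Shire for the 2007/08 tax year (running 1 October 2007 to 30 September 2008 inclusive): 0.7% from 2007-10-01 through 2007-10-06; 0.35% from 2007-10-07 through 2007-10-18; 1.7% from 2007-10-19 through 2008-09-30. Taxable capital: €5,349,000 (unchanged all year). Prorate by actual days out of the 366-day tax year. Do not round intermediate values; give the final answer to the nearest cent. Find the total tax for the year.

2007-10-01 to 2007-10-06: 6 days at 0.7% → €5,349,000 × 0.7% × 6/366 = €613.8197
2007-10-07 to 2007-10-18: 12 days at 0.35% → €5,349,000 × 0.35% × 12/366 = €613.8197
2007-10-19 to 2008-09-30: 348 days at 1.7% → €5,349,000 × 1.7% × 348/366 = €86,460.8852
Total = €87,688.5246

€87,688.52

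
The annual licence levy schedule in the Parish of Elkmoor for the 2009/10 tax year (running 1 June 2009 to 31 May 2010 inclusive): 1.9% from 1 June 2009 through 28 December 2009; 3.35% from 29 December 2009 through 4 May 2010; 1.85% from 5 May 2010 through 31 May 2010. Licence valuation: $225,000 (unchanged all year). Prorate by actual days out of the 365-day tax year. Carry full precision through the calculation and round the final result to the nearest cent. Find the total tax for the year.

$5,401.85

1 June – 28 December 2009: 211 days at 1.9% → $225,000 × 1.9% × 211/365 = $2,471.3014
29 December 2009 – 4 May 2010: 127 days at 3.35% → $225,000 × 3.35% × 127/365 = $2,622.6370
5 May – 31 May 2010: 27 days at 1.85% → $225,000 × 1.85% × 27/365 = $307.9110
Total = $5,401.8493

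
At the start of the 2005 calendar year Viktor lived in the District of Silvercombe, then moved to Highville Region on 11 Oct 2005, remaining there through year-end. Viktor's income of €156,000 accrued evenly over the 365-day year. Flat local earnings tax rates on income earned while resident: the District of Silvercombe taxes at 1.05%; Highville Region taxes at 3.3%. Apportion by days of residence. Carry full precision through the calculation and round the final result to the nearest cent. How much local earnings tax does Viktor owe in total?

€2,426.55

The District of Silvercombe, 1 Jan – 10 Oct 2005: 283 days → €156,000 × 1.05% × 283/365 = €1,270.0110
Highville Region, 11 Oct – 31 Dec 2005: 82 days → €156,000 × 3.3% × 82/365 = €1,156.5370
Total = €2,426.5479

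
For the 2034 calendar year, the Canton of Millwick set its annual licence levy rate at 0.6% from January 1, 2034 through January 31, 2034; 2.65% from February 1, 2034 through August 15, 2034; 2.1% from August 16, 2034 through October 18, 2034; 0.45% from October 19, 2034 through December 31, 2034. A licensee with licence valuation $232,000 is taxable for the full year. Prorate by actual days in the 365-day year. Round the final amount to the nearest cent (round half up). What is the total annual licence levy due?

January 1 – January 31, 2034: 31 days at 0.6% → $232,000 × 0.6% × 31/365 = $118.2247
February 1 – August 15, 2034: 196 days at 2.65% → $232,000 × 2.65% × 196/365 = $3,301.3918
August 16 – October 18, 2034: 64 days at 2.1% → $232,000 × 2.1% × 64/365 = $854.2685
October 19 – December 31, 2034: 74 days at 0.45% → $232,000 × 0.45% × 74/365 = $211.6603
Total = $4,485.5452

$4,485.55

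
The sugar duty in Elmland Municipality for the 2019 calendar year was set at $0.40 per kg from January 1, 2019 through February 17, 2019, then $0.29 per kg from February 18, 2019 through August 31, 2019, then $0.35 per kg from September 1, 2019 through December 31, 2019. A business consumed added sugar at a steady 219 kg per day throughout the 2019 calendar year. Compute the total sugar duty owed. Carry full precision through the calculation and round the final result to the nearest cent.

$25940.55

January 1 – February 17, 2019: 48 days × 219 kg/day = 10,512 kg at $0.40/kg → $4204.80
February 18 – August 31, 2019: 195 days × 219 kg/day = 42,705 kg at $0.29/kg → $12384.45
September 1 – December 31, 2019: 122 days × 219 kg/day = 26,718 kg at $0.35/kg → $9351.30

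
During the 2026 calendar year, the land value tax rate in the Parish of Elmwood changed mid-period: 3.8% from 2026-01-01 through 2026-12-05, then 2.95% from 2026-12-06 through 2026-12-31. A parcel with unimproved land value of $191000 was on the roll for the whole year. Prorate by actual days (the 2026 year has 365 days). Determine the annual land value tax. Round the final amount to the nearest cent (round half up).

$7142.35

2026-01-01 to 2026-12-05: 339 days at 3.8% → $191000 × 3.8% × 339/365 = $6740.9918
2026-12-06 to 2026-12-31: 26 days at 2.95% → $191000 × 2.95% × 26/365 = $401.3616
Total = $7142.3534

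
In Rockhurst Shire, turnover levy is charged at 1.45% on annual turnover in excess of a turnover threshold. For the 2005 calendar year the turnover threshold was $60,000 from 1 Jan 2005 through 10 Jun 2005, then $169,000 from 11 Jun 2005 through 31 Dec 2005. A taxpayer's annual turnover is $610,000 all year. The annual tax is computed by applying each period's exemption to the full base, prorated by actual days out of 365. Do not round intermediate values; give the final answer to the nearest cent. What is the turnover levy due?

$7,091.65

1 Jan – 10 Jun 2005: 161 days, exemption $60,000 → ($610,000 − $60,000) × 1.45% × 161/365 = $3,517.7397
11 Jun – 31 Dec 2005: 204 days, exemption $169,000 → ($610,000 − $169,000) × 1.45% × 204/365 = $3,573.9123
Total = $7,091.6521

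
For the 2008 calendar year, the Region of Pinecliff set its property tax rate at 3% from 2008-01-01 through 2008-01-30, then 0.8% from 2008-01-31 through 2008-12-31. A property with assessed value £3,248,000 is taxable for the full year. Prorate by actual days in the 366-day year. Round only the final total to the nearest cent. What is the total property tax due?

2008-01-01 to 2008-01-30: 30 days at 3% → £3,248,000 × 3% × 30/366 = £7,986.8852
2008-01-31 to 2008-12-31: 336 days at 0.8% → £3,248,000 × 0.8% × 336/366 = £23,854.1639
Total = £31,841.0492

£31,841.05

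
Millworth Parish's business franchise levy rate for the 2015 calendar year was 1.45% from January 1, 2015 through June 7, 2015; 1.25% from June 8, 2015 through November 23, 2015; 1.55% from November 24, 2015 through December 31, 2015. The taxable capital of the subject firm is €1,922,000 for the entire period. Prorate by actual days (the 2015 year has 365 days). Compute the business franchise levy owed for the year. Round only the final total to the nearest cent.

€26,289.27

January 1 – June 7, 2015: 158 days at 1.45% → €1,922,000 × 1.45% × 158/365 = €12,063.8411
June 8 – November 23, 2015: 169 days at 1.25% → €1,922,000 × 1.25% × 169/365 = €11,123.9041
November 24 – December 31, 2015: 38 days at 1.55% → €1,922,000 × 1.55% × 38/365 = €3,101.5288
Total = €26,289.2740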